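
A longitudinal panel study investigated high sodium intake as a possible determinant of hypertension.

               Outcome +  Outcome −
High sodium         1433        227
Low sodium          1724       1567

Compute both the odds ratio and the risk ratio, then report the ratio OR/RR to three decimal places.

3.482

Cells: a = 1433, b = 227, c = 1724, d = 1567.
OR = (1433·1567)/(227·1724) = 2245511/391348 = 5.73789
Risk in exposed = 1433/1660 = 0.86325; risk in unexposed = 1724/3291 = 0.52385; RR = 1.64789
OR/RR = 5.73789 / 1.64789 = 3.48196
The outcome is not rare, so the OR lies further from 1 than the RR.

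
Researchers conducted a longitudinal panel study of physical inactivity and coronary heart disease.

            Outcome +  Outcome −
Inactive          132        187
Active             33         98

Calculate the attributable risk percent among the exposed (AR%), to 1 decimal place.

39.1

Cells: a = 132, b = 187, c = 33, d = 98.
Risk in exposed = 132/319 = 0.41379; risk in unexposed = 33/131 = 0.25191.
RR = 0.41379/0.25191 = 1.64263
AR% = (RR − 1)/RR × 100 = (1.64263 − 1)/1.64263 × 100 = 39.1221%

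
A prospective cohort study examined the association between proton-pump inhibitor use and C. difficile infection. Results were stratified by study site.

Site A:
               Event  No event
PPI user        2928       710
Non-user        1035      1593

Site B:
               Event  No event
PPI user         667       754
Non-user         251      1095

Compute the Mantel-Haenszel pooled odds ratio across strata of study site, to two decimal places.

5.43

OR_MH = Σ(aᵢdᵢ/nᵢ) / Σ(bᵢcᵢ/nᵢ), where nᵢ is the stratum total.
Stratum 1 (Site A): n = 6266; a·d/n = 2928·1593/6266 = 744.3830; b·c/n = 710·1035/6266 = 117.2758
Stratum 2 (Site B): n = 2767; a·d/n = 667·1095/2767 = 263.9555; b·c/n = 754·251/2767 = 68.3968
OR_MH = (744.3830 + 263.9555) / (117.2758 + 68.3968) = 1008.3386 / 185.6726 = 5.43073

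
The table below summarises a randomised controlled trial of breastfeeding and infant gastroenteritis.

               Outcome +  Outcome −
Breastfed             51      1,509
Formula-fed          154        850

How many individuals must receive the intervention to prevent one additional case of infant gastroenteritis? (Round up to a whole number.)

9

Risk in treated group = 51/1560 = 0.03269; risk in control = 154/1004 = 0.15339.
Absolute risk reduction = 0.15339 − 0.03269 = 0.12069
NNT = 1 / ARR = 1 / 0.12069 = 8.285 → round up → 9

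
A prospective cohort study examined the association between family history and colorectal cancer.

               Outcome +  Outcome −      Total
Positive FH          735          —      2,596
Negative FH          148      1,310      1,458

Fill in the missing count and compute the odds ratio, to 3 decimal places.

3.496

The missing cell is in the exposed row: 2596 − 735 = 1861.
So a = 735, b = 1861, c = 148, d = 1310.
OR = (a·d)/(b·c) = (735 × 1310) / (1861 × 148) = 962850 / 275428 = 3.49583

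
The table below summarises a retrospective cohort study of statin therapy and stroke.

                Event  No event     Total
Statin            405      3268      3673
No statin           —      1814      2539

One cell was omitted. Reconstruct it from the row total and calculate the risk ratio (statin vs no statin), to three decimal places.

The missing cell is in the unexposed row: 2539 − 1814 = 725.
So a = 405, b = 3268, c = 725, d = 1814.
RR = [a/(a+b)] / [c/(c+d)] = (405/3673) / (725/2539) = 0.11026/0.28555 = 0.38615

0.386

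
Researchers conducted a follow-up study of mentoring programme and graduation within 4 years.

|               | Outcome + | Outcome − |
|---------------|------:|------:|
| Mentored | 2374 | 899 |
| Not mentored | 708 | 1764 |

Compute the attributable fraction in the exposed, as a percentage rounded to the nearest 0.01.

Cells: a = 2374, b = 899, c = 708, d = 1764.
Risk in exposed = 2374/3273 = 0.72533; risk in unexposed = 708/2472 = 0.28641.
RR = 0.72533/0.28641 = 2.53250
AR% = (RR − 1)/RR × 100 = (2.53250 − 1)/2.53250 × 100 = 60.5134%

60.51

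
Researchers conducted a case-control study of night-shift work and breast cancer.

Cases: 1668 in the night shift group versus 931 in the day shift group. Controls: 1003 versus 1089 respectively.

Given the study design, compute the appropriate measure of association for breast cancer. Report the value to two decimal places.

1.95

From the description: a = 1668, b = 1003, c = 931, d = 1089.
This is a case-control study: participants were sampled on outcome status, so risks in the source population cannot be estimated directly — relative risk is not valid here. The odds ratio is the appropriate measure.
OR = (a·d)/(b·c) = (1668 × 1089) / (1003 × 931) = 1816452 / 933793 = 1.94524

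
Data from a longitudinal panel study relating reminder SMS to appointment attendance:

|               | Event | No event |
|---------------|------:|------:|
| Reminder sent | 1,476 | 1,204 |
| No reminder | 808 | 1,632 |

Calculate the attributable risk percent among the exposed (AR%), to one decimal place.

39.9

Cells: a = 1476, b = 1204, c = 808, d = 1632.
Risk in exposed = 1476/2680 = 0.55075; risk in unexposed = 808/2440 = 0.33115.
RR = 0.55075/0.33115 = 1.66314
AR% = (RR − 1)/RR × 100 = (1.66314 − 1)/1.66314 × 100 = 39.8729%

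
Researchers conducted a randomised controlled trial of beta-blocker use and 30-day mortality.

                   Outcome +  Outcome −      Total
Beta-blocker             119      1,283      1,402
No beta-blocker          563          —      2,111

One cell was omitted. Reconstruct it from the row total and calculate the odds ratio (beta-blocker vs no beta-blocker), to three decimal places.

The missing cell is in the unexposed row: 2111 − 563 = 1548.
So a = 119, b = 1283, c = 563, d = 1548.
OR = (a·d)/(b·c) = (119 × 1548) / (1283 × 563) = 184212 / 722329 = 0.25503

0.255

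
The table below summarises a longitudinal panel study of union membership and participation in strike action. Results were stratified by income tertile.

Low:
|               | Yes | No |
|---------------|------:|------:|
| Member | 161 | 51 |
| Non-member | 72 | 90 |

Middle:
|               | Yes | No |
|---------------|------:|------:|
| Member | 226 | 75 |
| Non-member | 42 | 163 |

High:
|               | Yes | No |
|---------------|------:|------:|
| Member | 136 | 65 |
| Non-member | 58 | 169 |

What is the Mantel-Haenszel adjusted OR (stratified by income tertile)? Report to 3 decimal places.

6.649

OR_MH = Σ(aᵢdᵢ/nᵢ) / Σ(bᵢcᵢ/nᵢ), where nᵢ is the stratum total.
Stratum 1 (Low): n = 374; a·d/n = 161·90/374 = 38.7433; b·c/n = 51·72/374 = 9.8182
Stratum 2 (Middle): n = 506; a·d/n = 226·163/506 = 72.8024; b·c/n = 75·42/506 = 6.2253
Stratum 3 (High): n = 428; a·d/n = 136·169/428 = 53.7009; b·c/n = 65·58/428 = 8.8084
OR_MH = (38.7433 + 72.8024 + 53.7009) / (9.8182 + 6.2253 + 8.8084) = 165.2466 / 24.8519 = 6.64926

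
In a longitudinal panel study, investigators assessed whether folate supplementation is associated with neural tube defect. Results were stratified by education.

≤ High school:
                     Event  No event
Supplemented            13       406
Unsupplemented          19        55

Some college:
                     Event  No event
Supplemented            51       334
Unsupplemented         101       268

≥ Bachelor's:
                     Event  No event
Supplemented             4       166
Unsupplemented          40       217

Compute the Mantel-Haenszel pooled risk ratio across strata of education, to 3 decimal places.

RR_MH = Σ(aᵢ·n₀ᵢ/nᵢ) / Σ(cᵢ·n₁ᵢ/nᵢ), with n₁ᵢ = aᵢ+bᵢ (exposed), n₀ᵢ = cᵢ+dᵢ (unexposed), nᵢ = n₁ᵢ+n₀ᵢ.
Stratum 1 (≤ High school): n₁ = 419, n₀ = 74, n = 493; a·n₀/n = 13·74/493 = 1.9513; c·n₁/n = 19·419/493 = 16.1481
Stratum 2 (Some college): n₁ = 385, n₀ = 369, n = 754; a·n₀/n = 51·369/754 = 24.9589; c·n₁/n = 101·385/754 = 51.5716
Stratum 3 (≥ Bachelor's): n₁ = 170, n₀ = 257, n = 427; a·n₀/n = 4·257/427 = 2.4075; c·n₁/n = 40·170/427 = 15.9251
RR_MH = (1.9513 + 24.9589 + 2.4075) / (16.1481 + 51.5716 + 15.9251) = 29.3177 / 83.6447 = 0.35050

0.351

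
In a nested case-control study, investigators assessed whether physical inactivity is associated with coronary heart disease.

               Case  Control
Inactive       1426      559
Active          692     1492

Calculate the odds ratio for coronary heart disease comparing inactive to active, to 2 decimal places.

Cells: a = 1426, b = 559, c = 692, d = 1492.
OR = (a·d)/(b·c) = (1426 × 1492) / (559 × 692) = 2127592 / 386828 = 5.50010
The odds of coronary heart disease are about 5.50 times as high in the inactive group.

5.50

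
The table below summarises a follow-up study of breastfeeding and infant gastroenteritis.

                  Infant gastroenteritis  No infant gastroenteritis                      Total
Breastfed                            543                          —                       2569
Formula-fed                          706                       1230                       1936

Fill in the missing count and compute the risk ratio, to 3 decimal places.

0.580

The missing cell is in the exposed row: 2569 − 543 = 2026.
So a = 543, b = 2026, c = 706, d = 1230.
RR = [a/(a+b)] / [c/(c+d)] = (543/2569) / (706/1936) = 0.21137/0.36467 = 0.57961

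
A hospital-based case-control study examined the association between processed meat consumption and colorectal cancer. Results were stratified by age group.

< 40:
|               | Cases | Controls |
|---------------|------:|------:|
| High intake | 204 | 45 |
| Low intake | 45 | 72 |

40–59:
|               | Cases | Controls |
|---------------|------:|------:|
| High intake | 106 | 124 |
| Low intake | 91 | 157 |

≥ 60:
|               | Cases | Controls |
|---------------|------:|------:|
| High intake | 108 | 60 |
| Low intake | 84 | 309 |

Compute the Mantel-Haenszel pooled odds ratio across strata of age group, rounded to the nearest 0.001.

3.526

OR_MH = Σ(aᵢdᵢ/nᵢ) / Σ(bᵢcᵢ/nᵢ), where nᵢ is the stratum total.
Stratum 1 (< 40): n = 366; a·d/n = 204·72/366 = 40.1311; b·c/n = 45·45/366 = 5.5328
Stratum 2 (40–59): n = 478; a·d/n = 106·157/478 = 34.8159; b·c/n = 124·91/478 = 23.6067
Stratum 3 (≥ 60): n = 561; a·d/n = 108·309/561 = 59.4866; b·c/n = 60·84/561 = 8.9840
OR_MH = (40.1311 + 34.8159 + 59.4866) / (5.5328 + 23.6067 + 8.9840) = 134.4337 / 38.1234 = 3.52627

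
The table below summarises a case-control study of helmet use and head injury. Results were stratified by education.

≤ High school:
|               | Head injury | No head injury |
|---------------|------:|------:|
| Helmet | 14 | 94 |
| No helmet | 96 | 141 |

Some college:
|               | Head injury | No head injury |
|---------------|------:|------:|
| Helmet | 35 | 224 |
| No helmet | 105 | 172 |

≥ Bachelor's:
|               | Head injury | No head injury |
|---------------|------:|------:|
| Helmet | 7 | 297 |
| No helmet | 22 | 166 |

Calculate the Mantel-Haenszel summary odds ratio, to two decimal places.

OR_MH = Σ(aᵢdᵢ/nᵢ) / Σ(bᵢcᵢ/nᵢ), where nᵢ is the stratum total.
Stratum 1 (≤ High school): n = 345; a·d/n = 14·141/345 = 5.7217; b·c/n = 94·96/345 = 26.1565
Stratum 2 (Some college): n = 536; a·d/n = 35·172/536 = 11.2313; b·c/n = 224·105/536 = 43.8806
Stratum 3 (≥ Bachelor's): n = 492; a·d/n = 7·166/492 = 2.3618; b·c/n = 297·22/492 = 13.2805
OR_MH = (5.7217 + 11.2313 + 2.3618) / (26.1565 + 43.8806 + 13.2805) = 19.3149 / 83.3176 = 0.23182

0.23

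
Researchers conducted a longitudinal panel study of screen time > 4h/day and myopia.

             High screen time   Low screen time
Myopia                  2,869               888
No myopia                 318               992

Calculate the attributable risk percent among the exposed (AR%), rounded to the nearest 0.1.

Reading the table with exposure as columns: a = 2869 (High screen time, case), b = 318 (High screen time, non-case), c = 888 (Low screen time, case), d = 992.
Risk in exposed = 2869/3187 = 0.90022; risk in unexposed = 888/1880 = 0.47234.
RR = 0.90022/0.47234 = 1.90587
AR% = (RR − 1)/RR × 100 = (1.90587 − 1)/1.90587 × 100 = 47.5305%

47.5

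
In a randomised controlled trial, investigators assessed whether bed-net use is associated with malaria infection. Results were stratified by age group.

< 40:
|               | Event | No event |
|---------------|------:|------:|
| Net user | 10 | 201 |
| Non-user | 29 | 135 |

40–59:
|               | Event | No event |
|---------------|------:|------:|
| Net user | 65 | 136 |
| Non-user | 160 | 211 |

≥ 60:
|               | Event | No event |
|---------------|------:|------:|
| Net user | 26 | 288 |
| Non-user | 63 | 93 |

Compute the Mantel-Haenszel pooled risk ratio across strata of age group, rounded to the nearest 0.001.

RR_MH = Σ(aᵢ·n₀ᵢ/nᵢ) / Σ(cᵢ·n₁ᵢ/nᵢ), with n₁ᵢ = aᵢ+bᵢ (exposed), n₀ᵢ = cᵢ+dᵢ (unexposed), nᵢ = n₁ᵢ+n₀ᵢ.
Stratum 1 (< 40): n₁ = 211, n₀ = 164, n = 375; a·n₀/n = 10·164/375 = 4.3733; c·n₁/n = 29·211/375 = 16.3173
Stratum 2 (40–59): n₁ = 201, n₀ = 371, n = 572; a·n₀/n = 65·371/572 = 42.1591; c·n₁/n = 160·201/572 = 56.2238
Stratum 3 (≥ 60): n₁ = 314, n₀ = 156, n = 470; a·n₀/n = 26·156/470 = 8.6298; c·n₁/n = 63·314/470 = 42.0894
RR_MH = (4.3733 + 42.1591 + 8.6298) / (16.3173 + 56.2238 + 42.0894) = 55.1622 / 114.6305 = 0.48122

0.481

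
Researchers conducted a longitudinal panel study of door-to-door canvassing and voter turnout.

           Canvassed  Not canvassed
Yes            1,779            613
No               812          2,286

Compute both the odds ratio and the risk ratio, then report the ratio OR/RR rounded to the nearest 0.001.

2.516

Reading the table with exposure as columns: a = 1779 (Canvassed, case), b = 812 (Canvassed, non-case), c = 613 (Not canvassed, case), d = 2286.
OR = (1779·2286)/(812·613) = 4066794/497756 = 8.17026
Risk in exposed = 1779/2591 = 0.68661; risk in unexposed = 613/2899 = 0.21145; RR = 3.24710
OR/RR = 8.17026 / 3.24710 = 2.51617
The outcome is not rare, so the OR lies further from 1 than the RR.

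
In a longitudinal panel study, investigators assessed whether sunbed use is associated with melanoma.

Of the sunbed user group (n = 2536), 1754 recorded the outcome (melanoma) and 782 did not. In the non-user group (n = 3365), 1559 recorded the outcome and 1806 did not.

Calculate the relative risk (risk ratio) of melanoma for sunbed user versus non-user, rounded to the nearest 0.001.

From the description: a = 1754, b = 782, c = 1559, d = 1806.
Risk in exposed = 1754/2536 = 0.69164; risk in unexposed = 1559/3365 = 0.46330.
RR = 0.69164 / 0.46330 = 1.49286
The risk among the exposed is 1.49 times that among the unexposed.

1.493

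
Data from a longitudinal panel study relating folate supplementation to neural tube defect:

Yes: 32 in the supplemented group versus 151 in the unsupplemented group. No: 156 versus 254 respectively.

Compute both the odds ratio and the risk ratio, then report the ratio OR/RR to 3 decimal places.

0.756

From the description: a = 32, b = 156, c = 151, d = 254.
OR = (32·254)/(156·151) = 8128/23556 = 0.34505
Risk in exposed = 32/188 = 0.17021; risk in unexposed = 151/405 = 0.37284; RR = 0.45653
OR/RR = 0.34505 / 0.45653 = 0.75581
The outcome is not rare, so the OR lies further from 1 than the RR.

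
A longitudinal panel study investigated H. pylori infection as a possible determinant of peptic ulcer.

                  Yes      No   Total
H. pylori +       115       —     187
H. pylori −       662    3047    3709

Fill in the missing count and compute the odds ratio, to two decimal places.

7.35

The missing cell is in the exposed row: 187 − 115 = 72.
So a = 115, b = 72, c = 662, d = 3047.
OR = (a·d)/(b·c) = (115 × 3047) / (72 × 662) = 350405 / 47664 = 7.35157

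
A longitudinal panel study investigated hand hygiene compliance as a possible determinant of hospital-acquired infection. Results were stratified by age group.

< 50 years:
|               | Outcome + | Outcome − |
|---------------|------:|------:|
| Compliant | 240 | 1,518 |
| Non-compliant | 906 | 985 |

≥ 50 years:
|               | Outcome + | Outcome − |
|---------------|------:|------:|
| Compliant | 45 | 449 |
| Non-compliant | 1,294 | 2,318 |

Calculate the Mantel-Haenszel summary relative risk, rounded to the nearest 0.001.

RR_MH = Σ(aᵢ·n₀ᵢ/nᵢ) / Σ(cᵢ·n₁ᵢ/nᵢ), with n₁ᵢ = aᵢ+bᵢ (exposed), n₀ᵢ = cᵢ+dᵢ (unexposed), nᵢ = n₁ᵢ+n₀ᵢ.
Stratum 1 (< 50 years): n₁ = 1758, n₀ = 1891, n = 3649; a·n₀/n = 240·1891/3649 = 124.3738; c·n₁/n = 906·1758/3649 = 436.4889
Stratum 2 (≥ 50 years): n₁ = 494, n₀ = 3612, n = 4106; a·n₀/n = 45·3612/4106 = 39.5860; c·n₁/n = 1294·494/4106 = 155.6834
RR_MH = (124.3738 + 39.5860) / (436.4889 + 155.6834) = 163.9598 / 592.1723 = 0.27688

0.277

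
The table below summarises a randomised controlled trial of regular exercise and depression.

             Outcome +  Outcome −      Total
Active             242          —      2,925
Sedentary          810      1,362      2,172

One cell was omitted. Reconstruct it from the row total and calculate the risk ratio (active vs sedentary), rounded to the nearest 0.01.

The missing cell is in the exposed row: 2925 − 242 = 2683.
So a = 242, b = 2683, c = 810, d = 1362.
RR = [a/(a+b)] / [c/(c+d)] = (242/2925) / (810/2172) = 0.08274/0.37293 = 0.22185

0.22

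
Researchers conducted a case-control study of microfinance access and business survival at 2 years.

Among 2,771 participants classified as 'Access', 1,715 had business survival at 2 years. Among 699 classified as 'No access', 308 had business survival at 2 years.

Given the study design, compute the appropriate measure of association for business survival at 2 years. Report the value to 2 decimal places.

From the description: a = 1715, b = 1056, c = 308, d = 391.
This is a case-control study: participants were sampled on outcome status, so risks in the source population cannot be estimated directly — relative risk is not valid here. The odds ratio is the appropriate measure.
OR = (a·d)/(b·c) = (1715 × 391) / (1056 × 308) = 670565 / 325248 = 2.06170

2.06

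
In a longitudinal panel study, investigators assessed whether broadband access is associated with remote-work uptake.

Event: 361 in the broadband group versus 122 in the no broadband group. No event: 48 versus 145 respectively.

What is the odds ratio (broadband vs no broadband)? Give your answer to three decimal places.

8.939

From the description: a = 361, b = 48, c = 122, d = 145.
OR = (a·d)/(b·c) = (361 × 145) / (48 × 122) = 52345 / 5856 = 8.93870
The odds of remote-work uptake are about 8.94 times as high in the broadband group.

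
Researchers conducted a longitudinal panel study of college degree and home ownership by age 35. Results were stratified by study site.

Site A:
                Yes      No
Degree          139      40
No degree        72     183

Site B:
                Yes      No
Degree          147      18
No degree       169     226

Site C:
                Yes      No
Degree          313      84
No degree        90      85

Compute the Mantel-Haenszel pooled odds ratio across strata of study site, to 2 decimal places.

OR_MH = Σ(aᵢdᵢ/nᵢ) / Σ(bᵢcᵢ/nᵢ), where nᵢ is the stratum total.
Stratum 1 (Site A): n = 434; a·d/n = 139·183/434 = 58.6106; b·c/n = 40·72/434 = 6.6359
Stratum 2 (Site B): n = 560; a·d/n = 147·226/560 = 59.3250; b·c/n = 18·169/560 = 5.4321
Stratum 3 (Site C): n = 572; a·d/n = 313·85/572 = 46.5122; b·c/n = 84·90/572 = 13.2168
OR_MH = (58.6106 + 59.3250 + 46.5122) / (6.6359 + 5.4321 + 13.2168) = 164.4478 / 25.2849 = 6.50380

6.50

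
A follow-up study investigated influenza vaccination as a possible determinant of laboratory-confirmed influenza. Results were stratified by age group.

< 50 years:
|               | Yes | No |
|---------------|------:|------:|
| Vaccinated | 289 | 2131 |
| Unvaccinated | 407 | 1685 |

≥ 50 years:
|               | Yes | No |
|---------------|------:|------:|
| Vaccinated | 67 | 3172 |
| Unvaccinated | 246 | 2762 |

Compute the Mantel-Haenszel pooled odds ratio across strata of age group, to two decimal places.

OR_MH = Σ(aᵢdᵢ/nᵢ) / Σ(bᵢcᵢ/nᵢ), where nᵢ is the stratum total.
Stratum 1 (< 50 years): n = 4512; a·d/n = 289·1685/4512 = 107.9266; b·c/n = 2131·407/4512 = 192.2245
Stratum 2 (≥ 50 years): n = 6247; a·d/n = 67·2762/6247 = 29.6229; b·c/n = 3172·246/6247 = 124.9099
OR_MH = (107.9266 + 29.6229) / (192.2245 + 124.9099) = 137.5495 / 317.1344 = 0.43373

0.43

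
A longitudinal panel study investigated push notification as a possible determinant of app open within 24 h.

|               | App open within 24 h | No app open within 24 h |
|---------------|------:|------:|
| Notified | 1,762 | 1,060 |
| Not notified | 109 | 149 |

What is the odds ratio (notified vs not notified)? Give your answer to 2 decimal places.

Cells: a = 1762, b = 1060, c = 109, d = 149.
OR = (a·d)/(b·c) = (1762 × 149) / (1060 × 109) = 262538 / 115540 = 2.27227
The odds of app open within 24 h are about 2.27 times as high in the notified group.

2.27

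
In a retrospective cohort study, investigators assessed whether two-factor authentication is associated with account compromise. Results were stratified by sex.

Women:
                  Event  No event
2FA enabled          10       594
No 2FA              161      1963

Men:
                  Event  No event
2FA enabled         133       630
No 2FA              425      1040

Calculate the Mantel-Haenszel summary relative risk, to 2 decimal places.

RR_MH = Σ(aᵢ·n₀ᵢ/nᵢ) / Σ(cᵢ·n₁ᵢ/nᵢ), with n₁ᵢ = aᵢ+bᵢ (exposed), n₀ᵢ = cᵢ+dᵢ (unexposed), nᵢ = n₁ᵢ+n₀ᵢ.
Stratum 1 (Women): n₁ = 604, n₀ = 2124, n = 2728; a·n₀/n = 10·2124/2728 = 7.7859; c·n₁/n = 161·604/2728 = 35.6466
Stratum 2 (Men): n₁ = 763, n₀ = 1465, n = 2228; a·n₀/n = 133·1465/2228 = 87.4529; c·n₁/n = 425·763/2228 = 145.5453
RR_MH = (7.7859 + 87.4529) / (35.6466 + 145.5453) = 95.2388 / 181.1920 = 0.52562

0.53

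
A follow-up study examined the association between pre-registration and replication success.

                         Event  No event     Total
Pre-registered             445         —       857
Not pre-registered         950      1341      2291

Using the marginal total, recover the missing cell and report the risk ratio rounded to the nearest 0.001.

The missing cell is in the exposed row: 857 − 445 = 412.
So a = 445, b = 412, c = 950, d = 1341.
RR = [a/(a+b)] / [c/(c+d)] = (445/857) / (950/2291) = 0.51925/0.41467 = 1.25222

1.252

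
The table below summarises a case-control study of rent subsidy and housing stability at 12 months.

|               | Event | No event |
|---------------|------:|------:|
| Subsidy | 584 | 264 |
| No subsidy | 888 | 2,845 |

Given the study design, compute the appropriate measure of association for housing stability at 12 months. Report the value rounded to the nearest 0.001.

7.087

Cells: a = 584, b = 264, c = 888, d = 2845.
This is a case-control study: participants were sampled on outcome status, so risks in the source population cannot be estimated directly — relative risk is not valid here. The odds ratio is the appropriate measure.
OR = (a·d)/(b·c) = (584 × 2845) / (264 × 888) = 1661480 / 234432 = 7.08726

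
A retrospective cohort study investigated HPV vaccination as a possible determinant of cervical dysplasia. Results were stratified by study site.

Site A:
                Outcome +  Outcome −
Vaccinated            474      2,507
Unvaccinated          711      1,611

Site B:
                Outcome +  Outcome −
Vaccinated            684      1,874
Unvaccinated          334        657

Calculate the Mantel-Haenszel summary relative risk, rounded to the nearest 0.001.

RR_MH = Σ(aᵢ·n₀ᵢ/nᵢ) / Σ(cᵢ·n₁ᵢ/nᵢ), with n₁ᵢ = aᵢ+bᵢ (exposed), n₀ᵢ = cᵢ+dᵢ (unexposed), nᵢ = n₁ᵢ+n₀ᵢ.
Stratum 1 (Site A): n₁ = 2981, n₀ = 2322, n = 5303; a·n₀/n = 474·2322/5303 = 207.5482; c·n₁/n = 711·2981/5303 = 399.6777
Stratum 2 (Site B): n₁ = 2558, n₀ = 991, n = 3549; a·n₀/n = 684·991/3549 = 190.9958; c·n₁/n = 334·2558/3549 = 240.7360
RR_MH = (207.5482 + 190.9958) / (399.6777 + 240.7360) = 398.5440 / 640.4137 = 0.62232

0.622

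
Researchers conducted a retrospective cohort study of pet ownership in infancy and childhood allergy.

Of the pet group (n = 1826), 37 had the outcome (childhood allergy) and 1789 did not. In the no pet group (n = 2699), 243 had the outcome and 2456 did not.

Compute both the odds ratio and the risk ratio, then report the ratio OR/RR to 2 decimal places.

0.93

From the description: a = 37, b = 1789, c = 243, d = 2456.
OR = (37·2456)/(1789·243) = 90872/434727 = 0.20903
Risk in exposed = 37/1826 = 0.02026; risk in unexposed = 243/2699 = 0.09003; RR = 0.22506
OR/RR = 0.20903 / 0.22506 = 0.92879
The outcome is rare in both groups, so OR ≈ RR (ratio near 1).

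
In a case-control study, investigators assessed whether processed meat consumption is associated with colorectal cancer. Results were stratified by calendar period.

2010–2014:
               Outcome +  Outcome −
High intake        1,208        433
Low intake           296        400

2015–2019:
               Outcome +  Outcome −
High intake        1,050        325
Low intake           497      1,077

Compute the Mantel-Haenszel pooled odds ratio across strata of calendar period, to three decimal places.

OR_MH = Σ(aᵢdᵢ/nᵢ) / Σ(bᵢcᵢ/nᵢ), where nᵢ is the stratum total.
Stratum 1 (2010–2014): n = 2337; a·d/n = 1208·400/2337 = 206.7608; b·c/n = 433·296/2337 = 54.8430
Stratum 2 (2015–2019): n = 2949; a·d/n = 1050·1077/2949 = 383.4690; b·c/n = 325·497/2949 = 54.7728
OR_MH = (206.7608 + 383.4690) / (54.8430 + 54.7728) = 590.2298 / 109.6158 = 5.38453

5.385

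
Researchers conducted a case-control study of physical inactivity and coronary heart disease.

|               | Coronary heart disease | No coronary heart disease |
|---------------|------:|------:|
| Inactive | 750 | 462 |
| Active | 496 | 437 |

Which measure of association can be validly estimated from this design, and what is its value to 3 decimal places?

Cells: a = 750, b = 462, c = 496, d = 437.
This is a case-control study: participants were sampled on outcome status, so risks in the source population cannot be estimated directly — relative risk is not valid here. The odds ratio is the appropriate measure.
OR = (a·d)/(b·c) = (750 × 437) / (462 × 496) = 327750 / 229152 = 1.43027

1.430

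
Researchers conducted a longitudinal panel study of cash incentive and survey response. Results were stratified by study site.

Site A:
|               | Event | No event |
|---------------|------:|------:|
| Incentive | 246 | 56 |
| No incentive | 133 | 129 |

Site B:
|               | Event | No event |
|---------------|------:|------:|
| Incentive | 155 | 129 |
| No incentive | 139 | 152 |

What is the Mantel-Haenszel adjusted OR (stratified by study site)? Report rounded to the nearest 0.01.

OR_MH = Σ(aᵢdᵢ/nᵢ) / Σ(bᵢcᵢ/nᵢ), where nᵢ is the stratum total.
Stratum 1 (Site A): n = 564; a·d/n = 246·129/564 = 56.2660; b·c/n = 56·133/564 = 13.2057
Stratum 2 (Site B): n = 575; a·d/n = 155·152/575 = 40.9739; b·c/n = 129·139/575 = 31.1843
OR_MH = (56.2660 + 40.9739) / (13.2057 + 31.1843) = 97.2399 / 44.3900 = 2.19058

2.19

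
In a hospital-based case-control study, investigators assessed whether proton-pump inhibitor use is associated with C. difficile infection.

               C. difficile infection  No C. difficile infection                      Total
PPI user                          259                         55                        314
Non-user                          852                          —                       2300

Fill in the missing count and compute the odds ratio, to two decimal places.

The missing cell is in the unexposed row: 2300 − 852 = 1448.
So a = 259, b = 55, c = 852, d = 1448.
OR = (a·d)/(b·c) = (259 × 1448) / (55 × 852) = 375032 / 46860 = 8.00324

8.00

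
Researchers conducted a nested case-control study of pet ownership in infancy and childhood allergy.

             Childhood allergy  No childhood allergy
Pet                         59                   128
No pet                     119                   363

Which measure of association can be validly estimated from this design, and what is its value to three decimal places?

1.406

Cells: a = 59, b = 128, c = 119, d = 363.
This is a nested case-control study: participants were sampled on outcome status, so risks in the source population cannot be estimated directly — relative risk is not valid here. The odds ratio is the appropriate measure.
OR = (a·d)/(b·c) = (59 × 363) / (128 × 119) = 21417 / 15232 = 1.40605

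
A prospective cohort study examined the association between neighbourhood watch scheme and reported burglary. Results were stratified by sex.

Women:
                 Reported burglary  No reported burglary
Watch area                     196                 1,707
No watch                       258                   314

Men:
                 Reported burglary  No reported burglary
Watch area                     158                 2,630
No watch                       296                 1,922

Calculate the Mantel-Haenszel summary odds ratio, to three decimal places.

OR_MH = Σ(aᵢdᵢ/nᵢ) / Σ(bᵢcᵢ/nᵢ), where nᵢ is the stratum total.
Stratum 1 (Women): n = 2475; a·d/n = 196·314/2475 = 24.8663; b·c/n = 1707·258/2475 = 177.9418
Stratum 2 (Men): n = 5006; a·d/n = 158·1922/5006 = 60.6624; b·c/n = 2630·296/5006 = 155.5094
OR_MH = (24.8663 + 60.6624) / (177.9418 + 155.5094) = 85.5287 / 333.4512 = 0.25650

0.256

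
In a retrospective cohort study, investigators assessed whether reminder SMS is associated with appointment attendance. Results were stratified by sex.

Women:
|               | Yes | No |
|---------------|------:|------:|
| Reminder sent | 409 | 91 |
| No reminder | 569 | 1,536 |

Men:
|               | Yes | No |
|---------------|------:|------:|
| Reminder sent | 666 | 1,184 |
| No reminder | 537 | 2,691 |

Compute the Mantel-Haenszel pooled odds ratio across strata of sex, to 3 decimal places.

4.095

OR_MH = Σ(aᵢdᵢ/nᵢ) / Σ(bᵢcᵢ/nᵢ), where nᵢ is the stratum total.
Stratum 1 (Women): n = 2605; a·d/n = 409·1536/2605 = 241.1608; b·c/n = 91·569/2605 = 19.8768
Stratum 2 (Men): n = 5078; a·d/n = 666·2691/5078 = 352.9354; b·c/n = 1184·537/5078 = 125.2083
OR_MH = (241.1608 + 352.9354) / (19.8768 + 125.2083) = 594.0963 / 145.0851 = 4.09481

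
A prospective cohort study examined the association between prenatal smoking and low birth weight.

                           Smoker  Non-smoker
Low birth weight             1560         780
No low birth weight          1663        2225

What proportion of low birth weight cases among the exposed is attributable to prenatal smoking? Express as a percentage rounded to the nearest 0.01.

46.37

Reading the table with exposure as columns: a = 1560 (Smoker, case), b = 1663 (Smoker, non-case), c = 780 (Non-smoker, case), d = 2225.
Risk in exposed = 1560/3223 = 0.48402; risk in unexposed = 780/3005 = 0.25957.
RR = 0.48402/0.25957 = 1.86472
AR% = (RR − 1)/RR × 100 = (1.86472 − 1)/1.86472 × 100 = 46.3727%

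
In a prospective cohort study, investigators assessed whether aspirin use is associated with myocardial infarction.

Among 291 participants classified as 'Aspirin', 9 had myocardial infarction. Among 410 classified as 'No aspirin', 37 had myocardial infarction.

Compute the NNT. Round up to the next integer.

Risk in treated group = 9/291 = 0.03093; risk in control = 37/410 = 0.09024.
Absolute risk reduction = 0.09024 − 0.03093 = 0.05932
NNT = 1 / ARR = 1 / 0.05932 = 16.859 → round up → 17

17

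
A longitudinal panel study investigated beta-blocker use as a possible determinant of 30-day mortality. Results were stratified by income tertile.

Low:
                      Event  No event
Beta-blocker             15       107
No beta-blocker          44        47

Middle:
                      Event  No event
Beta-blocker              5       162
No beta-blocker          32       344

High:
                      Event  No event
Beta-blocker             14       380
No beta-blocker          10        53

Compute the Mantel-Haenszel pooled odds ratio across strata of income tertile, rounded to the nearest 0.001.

0.203

OR_MH = Σ(aᵢdᵢ/nᵢ) / Σ(bᵢcᵢ/nᵢ), where nᵢ is the stratum total.
Stratum 1 (Low): n = 213; a·d/n = 15·47/213 = 3.3099; b·c/n = 107·44/213 = 22.1033
Stratum 2 (Middle): n = 543; a·d/n = 5·344/543 = 3.1676; b·c/n = 162·32/543 = 9.5470
Stratum 3 (High): n = 457; a·d/n = 14·53/457 = 1.6236; b·c/n = 380·10/457 = 8.3151
OR_MH = (3.3099 + 3.1676 + 1.6236) / (22.1033 + 9.5470 + 8.3151) = 8.1011 / 39.9653 = 0.20270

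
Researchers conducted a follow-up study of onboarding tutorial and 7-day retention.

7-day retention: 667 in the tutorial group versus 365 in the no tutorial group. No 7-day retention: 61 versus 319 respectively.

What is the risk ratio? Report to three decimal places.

1.717

From the description: a = 667, b = 61, c = 365, d = 319.
Risk in exposed = 667/728 = 0.91621; risk in unexposed = 365/684 = 0.53363.
RR = 0.91621 / 0.53363 = 1.71695
The risk among the exposed is 1.72 times that among the unexposed.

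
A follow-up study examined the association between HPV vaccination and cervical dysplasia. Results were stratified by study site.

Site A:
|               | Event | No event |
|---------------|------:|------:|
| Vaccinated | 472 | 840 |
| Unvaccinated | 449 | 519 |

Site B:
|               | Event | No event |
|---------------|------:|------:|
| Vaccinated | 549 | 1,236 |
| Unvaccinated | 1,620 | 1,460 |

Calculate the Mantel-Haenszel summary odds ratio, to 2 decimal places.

0.47

OR_MH = Σ(aᵢdᵢ/nᵢ) / Σ(bᵢcᵢ/nᵢ), where nᵢ is the stratum total.
Stratum 1 (Site A): n = 2280; a·d/n = 472·519/2280 = 107.4421; b·c/n = 840·449/2280 = 165.4211
Stratum 2 (Site B): n = 4865; a·d/n = 549·1460/4865 = 164.7564; b·c/n = 1236·1620/4865 = 411.5766
OR_MH = (107.4421 + 164.7564) / (165.4211 + 411.5766) = 272.1985 / 576.9976 = 0.47175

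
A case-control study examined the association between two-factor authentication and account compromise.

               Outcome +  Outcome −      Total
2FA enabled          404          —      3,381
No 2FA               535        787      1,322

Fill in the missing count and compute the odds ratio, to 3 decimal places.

The missing cell is in the exposed row: 3381 − 404 = 2977.
So a = 404, b = 2977, c = 535, d = 787.
OR = (a·d)/(b·c) = (404 × 787) / (2977 × 535) = 317948 / 1592695 = 0.19963

0.200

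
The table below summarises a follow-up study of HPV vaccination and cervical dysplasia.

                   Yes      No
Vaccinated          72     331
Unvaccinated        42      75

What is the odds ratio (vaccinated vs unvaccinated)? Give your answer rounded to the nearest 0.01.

0.39

Cells: a = 72, b = 331, c = 42, d = 75.
OR = (a·d)/(b·c) = (72 × 75) / (331 × 42) = 5400 / 13902 = 0.38843
Exposure is associated with lower odds of cervical dysplasia (OR = 0.39 < 1).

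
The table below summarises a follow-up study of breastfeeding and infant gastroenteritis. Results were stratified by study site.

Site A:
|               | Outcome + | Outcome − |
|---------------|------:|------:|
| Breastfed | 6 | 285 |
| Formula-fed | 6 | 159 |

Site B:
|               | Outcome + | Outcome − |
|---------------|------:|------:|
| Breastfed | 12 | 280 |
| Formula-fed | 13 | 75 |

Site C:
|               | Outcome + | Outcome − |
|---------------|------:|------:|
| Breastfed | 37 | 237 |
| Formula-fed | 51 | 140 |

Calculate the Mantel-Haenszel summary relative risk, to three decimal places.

RR_MH = Σ(aᵢ·n₀ᵢ/nᵢ) / Σ(cᵢ·n₁ᵢ/nᵢ), with n₁ᵢ = aᵢ+bᵢ (exposed), n₀ᵢ = cᵢ+dᵢ (unexposed), nᵢ = n₁ᵢ+n₀ᵢ.
Stratum 1 (Site A): n₁ = 291, n₀ = 165, n = 456; a·n₀/n = 6·165/456 = 2.1711; c·n₁/n = 6·291/456 = 3.8289
Stratum 2 (Site B): n₁ = 292, n₀ = 88, n = 380; a·n₀/n = 12·88/380 = 2.7789; c·n₁/n = 13·292/380 = 9.9895
Stratum 3 (Site C): n₁ = 274, n₀ = 191, n = 465; a·n₀/n = 37·191/465 = 15.1978; c·n₁/n = 51·274/465 = 30.0516
RR_MH = (2.1711 + 2.7789 + 15.1978) / (3.8289 + 9.9895 + 30.0516) = 20.1478 / 43.8700 = 0.45926

0.459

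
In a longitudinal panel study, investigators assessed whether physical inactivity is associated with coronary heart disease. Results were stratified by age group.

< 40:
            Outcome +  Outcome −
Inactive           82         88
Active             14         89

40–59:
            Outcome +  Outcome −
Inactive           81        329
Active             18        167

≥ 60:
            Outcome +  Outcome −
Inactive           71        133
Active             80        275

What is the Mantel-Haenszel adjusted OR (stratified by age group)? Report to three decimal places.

OR_MH = Σ(aᵢdᵢ/nᵢ) / Σ(bᵢcᵢ/nᵢ), where nᵢ is the stratum total.
Stratum 1 (< 40): n = 273; a·d/n = 82·89/273 = 26.7326; b·c/n = 88·14/273 = 4.5128
Stratum 2 (40–59): n = 595; a·d/n = 81·167/595 = 22.7345; b·c/n = 329·18/595 = 9.9529
Stratum 3 (≥ 60): n = 559; a·d/n = 71·275/559 = 34.9284; b·c/n = 133·80/559 = 19.0340
OR_MH = (26.7326 + 22.7345 + 34.9284) / (4.5128 + 9.9529 + 19.0340) = 84.3955 / 33.4998 = 2.51929

2.519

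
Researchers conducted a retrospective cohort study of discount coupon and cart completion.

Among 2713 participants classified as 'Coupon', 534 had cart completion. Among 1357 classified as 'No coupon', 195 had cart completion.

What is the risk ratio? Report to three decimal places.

From the description: a = 534, b = 2179, c = 195, d = 1162.
Risk in exposed = 534/2713 = 0.19683; risk in unexposed = 195/1357 = 0.14370.
RR = 0.19683 / 0.14370 = 1.36974
The risk among the exposed is 1.37 times that among the unexposed.

1.370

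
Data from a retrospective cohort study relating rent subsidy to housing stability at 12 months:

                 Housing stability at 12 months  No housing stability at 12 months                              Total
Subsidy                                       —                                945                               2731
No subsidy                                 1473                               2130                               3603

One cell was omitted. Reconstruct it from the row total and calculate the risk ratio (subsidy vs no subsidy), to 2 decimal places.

The missing cell is in the exposed row: 2731 − 945 = 1786.
So a = 1786, b = 945, c = 1473, d = 2130.
RR = [a/(a+b)] / [c/(c+d)] = (1786/2731) / (1473/3603) = 0.65397/0.40883 = 1.59964

1.60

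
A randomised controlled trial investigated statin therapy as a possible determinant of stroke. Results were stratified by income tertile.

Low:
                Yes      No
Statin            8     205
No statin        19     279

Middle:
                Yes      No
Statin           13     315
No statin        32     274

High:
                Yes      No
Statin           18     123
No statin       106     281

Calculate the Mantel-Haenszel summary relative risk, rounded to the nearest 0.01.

RR_MH = Σ(aᵢ·n₀ᵢ/nᵢ) / Σ(cᵢ·n₁ᵢ/nᵢ), with n₁ᵢ = aᵢ+bᵢ (exposed), n₀ᵢ = cᵢ+dᵢ (unexposed), nᵢ = n₁ᵢ+n₀ᵢ.
Stratum 1 (Low): n₁ = 213, n₀ = 298, n = 511; a·n₀/n = 8·298/511 = 4.6654; c·n₁/n = 19·213/511 = 7.9198
Stratum 2 (Middle): n₁ = 328, n₀ = 306, n = 634; a·n₀/n = 13·306/634 = 6.2744; c·n₁/n = 32·328/634 = 16.5552
Stratum 3 (High): n₁ = 141, n₀ = 387, n = 528; a·n₀/n = 18·387/528 = 13.1932; c·n₁/n = 106·141/528 = 28.3068
RR_MH = (4.6654 + 6.2744 + 13.1932) / (7.9198 + 16.5552 + 28.3068) = 24.1330 / 52.7818 = 0.45722

0.46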